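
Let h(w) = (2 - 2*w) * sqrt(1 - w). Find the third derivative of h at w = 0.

Distribute the polynomial across the series and collect like powers.
The coefficient of w^3 in the expansion is 1/8, so h′′′(0) = 3! * (1/8) = 3/4.

3/4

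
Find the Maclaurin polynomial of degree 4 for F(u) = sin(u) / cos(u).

u^3/3 + u

Write the quotient as an unknown series and match coefficients against numerator = denominator · series.
F(0) = 0
F′(0) = 1
F′′(0) = 0
F′′′(0) = 2
F^(4)(0) = 0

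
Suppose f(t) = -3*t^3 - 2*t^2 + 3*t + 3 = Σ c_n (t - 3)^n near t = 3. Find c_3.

-3

Use the known series and substitute for the argument.
f(3) = -87
f′(3) = -90
f′′(3) = -58
f′′′(3) = -18
So c_3 = f′′′(3)/3! = -3.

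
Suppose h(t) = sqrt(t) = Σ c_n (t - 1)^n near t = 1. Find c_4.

[(t - 1)^0] = 1;  [(t - 1)^1] = 1/2;  [(t - 1)^2] = -1/8;  [(t - 1)^3] = 1/16;  [(t - 1)^4] = -5/128.
So c_4 = h^(4)(1)/4! = -5/128.

-5/128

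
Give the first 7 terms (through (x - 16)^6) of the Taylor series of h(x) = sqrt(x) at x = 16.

-21*(x - 16)^6/4294967296 + 7*(x - 16)^5/67108864 - 5*(x - 16)^4/2097152 + (x - 16)^3/16384 - (x - 16)^2/512 + (x - 16)/8 + 4

Use the known series and substitute for the argument.
h(16) = 4
h′(16) = 1/8
h′′(16) = -1/256
h′′′(16) = 3/8192
h^(4)(16) = -15/262144
h^(5)(16) = 105/8388608
h^(6)(16) = -945/268435456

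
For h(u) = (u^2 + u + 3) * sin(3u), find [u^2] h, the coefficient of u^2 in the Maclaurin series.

Distribute the polynomial across the series and collect like powers.
[u^0] = 0;  [u^1] = 9;  [u^2] = 3.
So c_2 = h′′(0)/2! = 3.

3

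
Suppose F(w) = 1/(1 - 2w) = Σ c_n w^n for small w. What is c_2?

Compute the successive derivatives at the expansion point and divide by k!.
F(0) = 1
F′(0) = 2
F′′(0) = 8
So c_2 = F′′(0)/2! = 4.

4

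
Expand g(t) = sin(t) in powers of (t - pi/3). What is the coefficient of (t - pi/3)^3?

g(pi/3) = sqrt(3)/2
g′(pi/3) = 1/2
g′′(pi/3) = -sqrt(3)/2
g′′′(pi/3) = -1/2
So c_3 = g′′′(pi/3)/3! = -1/12.

-1/12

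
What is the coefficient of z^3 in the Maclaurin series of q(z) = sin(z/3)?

-1/162

q(0) = 0
q′(0) = 1/3
q′′(0) = 0
q′′′(0) = -1/27
So c_3 = q′′′(0)/3! = -1/162.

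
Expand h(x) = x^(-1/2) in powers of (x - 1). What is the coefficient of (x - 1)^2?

h(1) = 1
h′(1) = -1/2
h′′(1) = 3/4
Then c_k = h^(k)(1)/k! gives each Taylor coefficient.

3/8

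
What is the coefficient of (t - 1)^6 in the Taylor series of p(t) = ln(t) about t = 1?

Apply the Taylor formula c_k = f^(k)(a)/k!.
So c_6 = p^(6)(1)/6! = -1/6.

-1/6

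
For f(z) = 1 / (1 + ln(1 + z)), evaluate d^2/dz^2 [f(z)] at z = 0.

3

Write 1/(1+u) = 1 - u + u^2 - u^3 + ... and substitute the series for u.
The coefficient of z^2 in the expansion is 3/2, so f′′(0) = 2! * (3/2) = 3.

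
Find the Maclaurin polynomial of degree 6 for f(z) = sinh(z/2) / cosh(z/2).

Invert the denominator's series and multiply.
f(0) = 0
f′(0) = 1/2
f′′(0) = 0
f′′′(0) = -1/4
f^(4)(0) = 0
f^(5)(0) = 1/2
f^(6)(0) = 0

z^5/240 - z^3/24 + z/2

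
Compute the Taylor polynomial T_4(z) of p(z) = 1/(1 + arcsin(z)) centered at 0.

4*z^4/3 - 7*z^3/6 + z^2 - z + 1

Substitute the inner expansion into the outer series and collect powers.
p(0) = 1
p′(0) = -1
p′′(0) = 2
p′′′(0) = -7
p^(4)(0) = 32
The Taylor polynomial is Σ p^(k)(0)/k! · z^k.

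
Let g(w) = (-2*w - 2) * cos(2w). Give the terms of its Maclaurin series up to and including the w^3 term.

4*w^3 + 4*w^2 - 2*w - 2

Multiply each power in the prefactor through the base expansion.
g(0) = -2
g′(0) = -2
g′′(0) = 8
g′′′(0) = 24
The Taylor polynomial is Σ g^(k)(0)/k! · w^k.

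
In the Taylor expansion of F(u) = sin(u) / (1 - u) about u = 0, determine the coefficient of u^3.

5/6

Multiply the numerator's expansion by the denominator's geometric series.
[u^0] = 0;  [u^1] = 1;  [u^2] = 1;  [u^3] = 5/6.
So c_3 = F′′′(0)/3! = 5/6.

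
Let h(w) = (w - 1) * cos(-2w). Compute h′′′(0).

-12

Distribute the polynomial across the series and collect like powers.
The coefficient of w^3 in the expansion is -2, so h′′′(0) = 3! * (-2) = -12.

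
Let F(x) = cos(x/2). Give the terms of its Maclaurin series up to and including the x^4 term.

Compute the successive derivatives at the expansion point and divide by k!.
F(0) = 1
F′(0) = 0
F′′(0) = -1/4
F′′′(0) = 0
F^(4)(0) = 1/16
Then c_k = F^(k)(0)/k! gives each Taylor coefficient.

x^4/384 - x^2/8 + 1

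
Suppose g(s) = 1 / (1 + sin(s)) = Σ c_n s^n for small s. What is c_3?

Write 1/(1+u) = 1 - u + u^2 - u^3 + ... and substitute the series for u.
g(0) = 1
g′(0) = -1
g′′(0) = 2
g′′′(0) = -5
Dividing each by k! gives the coefficients c_0, ..., c_3.

-5/6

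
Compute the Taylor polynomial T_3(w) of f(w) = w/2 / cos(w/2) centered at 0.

w^3/16 + w/2

Write the quotient as an unknown series and match coefficients against numerator = denominator · series.
f(0) = 0
f′(0) = 1/2
f′′(0) = 0
f′′′(0) = 3/8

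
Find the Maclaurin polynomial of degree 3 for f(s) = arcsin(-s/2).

-s^3/48 - s/2

Use the known series and substitute for the argument.
f(0) = 0
f′(0) = -1/2
f′′(0) = 0
f′′′(0) = -1/8
Then c_k = f^(k)(0)/k! gives each Taylor coefficient.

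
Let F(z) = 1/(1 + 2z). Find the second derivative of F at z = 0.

Apply the Taylor formula c_k = f^(k)(a)/k!.
The coefficient of z^2 in the expansion is 4, so F′′(0) = 2! * (4) = 8.

8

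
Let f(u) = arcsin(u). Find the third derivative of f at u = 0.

From the series, [u^3] f = 1/6; multiply by 3! = 6 to get 1.

1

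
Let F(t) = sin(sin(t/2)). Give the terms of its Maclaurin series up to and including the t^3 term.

-t^3/24 + t/2

Compose series: expand the inner function first, then feed it into the outer expansion.
[t^0] = 0;  [t^1] = 1/2;  [t^2] = 0;  [t^3] = -1/24.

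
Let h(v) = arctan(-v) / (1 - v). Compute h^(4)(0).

-16

Use 1/(1 - r) = Σ r^k on the denominator, then take the Cauchy product.
The coefficient of v^4 in the expansion is -2/3, so h^(4)(0) = 4! * (-2/3) = -16.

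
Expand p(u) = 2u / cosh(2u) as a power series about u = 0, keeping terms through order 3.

Write the quotient as an unknown series and match coefficients against numerator = denominator · series.

-4*u^3 + 2*u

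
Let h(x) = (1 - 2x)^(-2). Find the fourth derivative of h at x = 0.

1920

The coefficient of x^4 in the expansion is 80, so h^(4)(0) = 4! * (80) = 1920.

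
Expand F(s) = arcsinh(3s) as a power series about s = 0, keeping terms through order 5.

F(0) = 0
F′(0) = 3
F′′(0) = 0
F′′′(0) = -27
F^(4)(0) = 0
F^(5)(0) = 2187
Then c_k = F^(k)(0)/k! gives each Taylor coefficient.

729*s^5/40 - 9*s^3/2 + 3*s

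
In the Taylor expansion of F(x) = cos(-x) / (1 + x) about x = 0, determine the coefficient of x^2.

Expand each factor separately, then convolve coefficients.
[x^0] = 1;  [x^1] = -1;  [x^2] = 1/2.
So c_2 = F′′(0)/2! = 1/2.

1/2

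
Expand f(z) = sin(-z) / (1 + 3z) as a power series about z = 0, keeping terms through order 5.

Take the Cauchy product of the two expansions.
[z^0] = 0;  [z^1] = -1;  [z^2] = 3;  [z^3] = -53/6;  [z^4] = 53/2;  [z^5] = -9541/120.

-9541*z^5/120 + 53*z^4/2 - 53*z^3/6 + 3*z^2 - z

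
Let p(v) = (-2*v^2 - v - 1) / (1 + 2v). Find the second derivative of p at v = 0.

Multiply each power in the prefactor through the base expansion.
From the series, [v^2] p = -4; multiply by 2! = 2 to get -8.

-8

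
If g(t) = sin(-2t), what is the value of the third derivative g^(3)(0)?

Use the known series and substitute for the argument.
From the series, [t^3] g = 4/3; multiply by 3! = 6 to get 8.

8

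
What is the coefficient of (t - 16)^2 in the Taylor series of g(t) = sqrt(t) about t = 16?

-1/512

Compute the successive derivatives at the expansion point and divide by k!.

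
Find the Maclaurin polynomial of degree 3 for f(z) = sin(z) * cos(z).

Multiply the two series term by term and collect like powers.
f(0) = 0
f′(0) = 1
f′′(0) = 0
f′′′(0) = -4

-2*z^3/3 + z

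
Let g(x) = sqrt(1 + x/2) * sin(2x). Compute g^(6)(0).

Expand each factor separately, then convolve coefficients.
From the series, [x^6] g = 1187/20480; multiply by 6! = 720 to get 10683/256.

10683/256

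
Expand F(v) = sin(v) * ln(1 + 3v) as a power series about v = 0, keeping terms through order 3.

-9*v^3/2 + 3*v^2

Multiply the two series term by term and collect like powers.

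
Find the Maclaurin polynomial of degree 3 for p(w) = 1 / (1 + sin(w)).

Write 1/(1+u) = 1 - u + u^2 - u^3 + ... and substitute the series for u.
p(0) = 1
p′(0) = -1
p′′(0) = 2
p′′′(0) = -5

-5*w^3/6 + w^2 - w + 1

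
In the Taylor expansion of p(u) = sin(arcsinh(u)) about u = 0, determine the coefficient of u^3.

-1/3

Let u equal the inner series; expand the outer function in u and truncate.
p(0) = 0
p′(0) = 1
p′′(0) = 0
p′′′(0) = -2
Dividing each by k! gives the coefficients c_0, ..., c_3.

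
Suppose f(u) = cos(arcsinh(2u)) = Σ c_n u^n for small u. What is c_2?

Let u equal the inner series; expand the outer function in u and truncate.
So c_2 = f′′(0)/2! = -2.

-2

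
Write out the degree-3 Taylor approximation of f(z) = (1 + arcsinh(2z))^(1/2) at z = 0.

-z^3/6 - z^2/2 + z + 1

Compose series: expand the inner function first, then feed it into the outer expansion.
[z^0] = 1;  [z^1] = 1;  [z^2] = -1/2;  [z^3] = -1/6.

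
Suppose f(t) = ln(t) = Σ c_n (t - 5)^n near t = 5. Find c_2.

Apply the Taylor formula c_k = f^(k)(a)/k!.
f(5) = ln(5)
f′(5) = 1/5
f′′(5) = -1/25
So c_2 = f′′(5)/2! = -1/50.

-1/50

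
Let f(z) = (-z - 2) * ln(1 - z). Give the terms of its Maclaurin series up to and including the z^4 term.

5*z^4/6 + 7*z^3/6 + 2*z^2 + 2*z

Shift and add copies of the series according to the polynomial's terms.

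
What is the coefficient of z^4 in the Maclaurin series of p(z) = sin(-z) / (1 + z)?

Write out both Maclaurin series and multiply, keeping only the needed powers.
p(0) = 0
p′(0) = -1
p′′(0) = 2
p′′′(0) = -5
p^(4)(0) = 20
Then c_k = p^(k)(0)/k! gives each Taylor coefficient.

5/6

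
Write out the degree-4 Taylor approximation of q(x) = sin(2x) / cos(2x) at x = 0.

Write the quotient as an unknown series and match coefficients against numerator = denominator · series.
[x^0] = 0;  [x^1] = 2;  [x^2] = 0;  [x^3] = 8/3;  [x^4] = 0.

8*x^3/3 + 2*x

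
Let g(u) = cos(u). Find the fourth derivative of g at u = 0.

From the series, [u^4] g = 1/24; multiply by 4! = 24 to get 1.

1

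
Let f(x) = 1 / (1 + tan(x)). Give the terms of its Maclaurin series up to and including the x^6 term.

Use the geometric series for the reciprocal, then substitute.
f(0) = 1
f′(0) = -1
f′′(0) = 2
f′′′(0) = -8
f^(4)(0) = 40
f^(5)(0) = -256
f^(6)(0) = 1952

122*x^6/45 - 32*x^5/15 + 5*x^4/3 - 4*x^3/3 + x^2 - x + 1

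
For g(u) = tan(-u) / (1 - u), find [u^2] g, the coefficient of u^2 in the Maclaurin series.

Multiply the two series term by term and collect like powers.
[u^0] = 0;  [u^1] = -1;  [u^2] = -1.
So c_2 = g′′(0)/2! = -1.

-1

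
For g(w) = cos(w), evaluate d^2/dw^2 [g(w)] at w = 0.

-1

The coefficient of w^2 in the expansion is -1/2, so g′′(0) = 2! * (-1/2) = -1.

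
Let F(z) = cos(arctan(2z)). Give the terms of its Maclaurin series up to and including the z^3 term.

Substitute the inner expansion into the outer series and collect powers.
F(0) = 1
F′(0) = 0
F′′(0) = -4
F′′′(0) = 0

1 - 2*z^2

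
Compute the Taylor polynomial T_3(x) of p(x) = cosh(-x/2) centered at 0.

x^2/8 + 1

p(0) = 1
p′(0) = 0
p′′(0) = 1/4
p′′′(0) = 0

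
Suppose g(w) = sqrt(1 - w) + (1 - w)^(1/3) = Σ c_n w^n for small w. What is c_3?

Expand each term separately and add.
g(0) = 2
g′(0) = -5/6
g′′(0) = -17/36
g′′′(0) = -161/216

-161/1296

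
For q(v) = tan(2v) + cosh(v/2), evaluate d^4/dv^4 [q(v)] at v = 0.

1/16

Combine the two series term by term.
From the series, [v^4] q = 1/384; multiply by 4! = 24 to get 1/16.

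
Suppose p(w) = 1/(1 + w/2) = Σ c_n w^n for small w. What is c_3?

Apply the Taylor formula c_k = f^(k)(a)/k!.
p(0) = 1
p′(0) = -1/2
p′′(0) = 1/2
p′′′(0) = -3/4
So c_3 = p′′′(0)/3! = -1/8.

-1/8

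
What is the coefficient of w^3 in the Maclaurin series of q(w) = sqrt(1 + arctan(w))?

Compose series: expand the inner function first, then feed it into the outer expansion.
[w^0] = 1;  [w^1] = 1/2;  [w^2] = -1/8;  [w^3] = -5/48.

-5/48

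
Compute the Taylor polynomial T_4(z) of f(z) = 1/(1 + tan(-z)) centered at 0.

5*z^4/3 + 4*z^3/3 + z^2 + z + 1

Plug the Maclaurin series of the inner function into that of the outer and collect terms.
f(0) = 1
f′(0) = 1
f′′(0) = 2
f′′′(0) = 8
f^(4)(0) = 40
The Taylor polynomial is Σ f^(k)(0)/k! · z^k.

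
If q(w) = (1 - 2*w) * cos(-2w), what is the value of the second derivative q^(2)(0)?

Distribute the polynomial across the series and collect like powers.
The coefficient of w^2 in the expansion is -2, so q′′(0) = 2! * (-2) = -4.

-4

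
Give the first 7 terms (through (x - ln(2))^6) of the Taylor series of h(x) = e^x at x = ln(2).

(x - ln(2))^6/360 + (x - ln(2))^5/60 + (x - ln(2))^4/12 + (x - ln(2))^3/3 + (x - ln(2))^2 + 2*(x - ln(2)) + 2

h(ln(2)) = 2
h′(ln(2)) = 2
h′′(ln(2)) = 2
h′′′(ln(2)) = 2
h^(4)(ln(2)) = 2
h^(5)(ln(2)) = 2
h^(6)(ln(2)) = 2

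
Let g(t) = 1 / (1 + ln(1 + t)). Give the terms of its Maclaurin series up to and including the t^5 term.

-347*t^5/60 + 11*t^4/3 - 7*t^3/3 + 3*t^2/2 - t + 1

Use the geometric series for the reciprocal, then substitute.
[t^0] = 1;  [t^1] = -1;  [t^2] = 3/2;  [t^3] = -7/3;  [t^4] = 11/3;  [t^5] = -347/60.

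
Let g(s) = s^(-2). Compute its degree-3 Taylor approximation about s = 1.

-4*(s - 1)^3 + 3*(s - 1)^2 - 2*(s - 1) + 1

Differentiate repeatedly and evaluate at the center.
g(1) = 1
g′(1) = -2
g′′(1) = 6
g′′′(1) = -24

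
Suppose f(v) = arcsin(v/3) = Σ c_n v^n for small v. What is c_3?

1/162

f(0) = 0
f′(0) = 1/3
f′′(0) = 0
f′′′(0) = 1/27
So c_3 = f′′′(0)/3! = 1/162.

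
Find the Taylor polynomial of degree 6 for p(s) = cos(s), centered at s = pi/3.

-(s - pi/3)^6/1440 - sqrt(3)*(s - pi/3)^5/240 + (s - pi/3)^4/48 + sqrt(3)*(s - pi/3)^3/12 - (s - pi/3)^2/4 - sqrt(3)*(s - pi/3)/2 + 1/2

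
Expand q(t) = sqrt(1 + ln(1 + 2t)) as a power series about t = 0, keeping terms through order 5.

1609*t^5/120 - 143*t^4/24 + 17*t^3/6 - 3*t^2/2 + t + 1

Compose series: expand the inner function first, then feed it into the outer expansion.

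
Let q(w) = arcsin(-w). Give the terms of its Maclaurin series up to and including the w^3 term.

-w^3/6 - w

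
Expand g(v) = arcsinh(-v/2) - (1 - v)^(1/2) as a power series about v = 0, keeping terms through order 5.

v^5/40 + 5*v^4/128 + v^3/12 + v^2/8 - 1

Add the two expansions coefficient-wise.
[v^0] = -1;  [v^1] = 0;  [v^2] = 1/8;  [v^3] = 1/12;  [v^4] = 5/128;  [v^5] = 1/40.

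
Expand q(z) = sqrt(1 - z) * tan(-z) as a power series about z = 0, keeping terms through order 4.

11*z^4/48 - 5*z^3/24 + z^2/2 - z

Multiply the two series term by term and collect like powers.
q(0) = 0
q′(0) = -1
q′′(0) = 1
q′′′(0) = -5/4
q^(4)(0) = 11/2
Dividing each by k! gives the coefficients c_0, ..., c_4.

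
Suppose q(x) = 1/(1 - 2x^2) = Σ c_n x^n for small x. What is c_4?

4

q(0) = 1
q′(0) = 0
q′′(0) = 4
q′′′(0) = 0
q^(4)(0) = 96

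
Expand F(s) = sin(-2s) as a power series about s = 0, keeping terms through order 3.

4*s^3/3 - 2*s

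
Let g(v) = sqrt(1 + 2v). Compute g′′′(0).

From the series, [v^3] g = 1/2; multiply by 3! = 6 to get 3.

3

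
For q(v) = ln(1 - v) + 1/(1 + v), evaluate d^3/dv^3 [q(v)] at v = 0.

Combine the two series term by term.
The coefficient of v^3 in the expansion is -4/3, so q′′′(0) = 3! * (-4/3) = -8.

-8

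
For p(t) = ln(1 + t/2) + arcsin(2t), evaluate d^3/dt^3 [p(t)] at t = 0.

Expand each term separately and add.
The coefficient of t^3 in the expansion is 11/8, so p′′′(0) = 3! * (11/8) = 33/4.

33/4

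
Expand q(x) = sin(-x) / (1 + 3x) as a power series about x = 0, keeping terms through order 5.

Multiply the two series term by term and collect like powers.
q(0) = 0
q′(0) = -1
q′′(0) = 6
q′′′(0) = -53
q^(4)(0) = 636
q^(5)(0) = -9541
The Taylor polynomial is Σ q^(k)(0)/k! · x^k.

-9541*x^5/120 + 53*x^4/2 - 53*x^3/6 + 3*x^2 - x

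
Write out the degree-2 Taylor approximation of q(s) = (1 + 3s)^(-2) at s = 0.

27*s^2 - 6*s + 1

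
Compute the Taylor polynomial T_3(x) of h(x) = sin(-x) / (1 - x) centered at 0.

-5*x^3/6 - x^2 - x

Use 1/(1 - r) = Σ r^k on the denominator, then take the Cauchy product.
[x^0] = 0;  [x^1] = -1;  [x^2] = -1;  [x^3] = -5/6.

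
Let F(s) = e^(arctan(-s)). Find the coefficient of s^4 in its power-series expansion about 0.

Let u equal the inner series; expand the outer function in u and truncate.
So c_4 = F^(4)(0)/4! = -7/24.

-7/24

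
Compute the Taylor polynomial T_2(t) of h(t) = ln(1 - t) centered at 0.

[t^0] = 0;  [t^1] = -1;  [t^2] = -1/2.

-t^2/2 - t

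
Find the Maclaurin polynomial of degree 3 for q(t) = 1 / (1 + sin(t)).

Write 1/(1+u) = 1 - u + u^2 - u^3 + ... and substitute the series for u.

-5*t^3/6 + t^2 - t + 1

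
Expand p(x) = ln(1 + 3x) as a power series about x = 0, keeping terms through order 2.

Compute the successive derivatives at the expansion point and divide by k!.
p(0) = 0
p′(0) = 3
p′′(0) = -9
Then c_k = p^(k)(0)/k! gives each Taylor coefficient.

-9*x^2/2 + 3*x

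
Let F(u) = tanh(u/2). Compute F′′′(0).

-1/4

Use the known series and substitute for the argument.
The coefficient of u^3 in the expansion is -1/24, so F′′′(0) = 3! * (-1/24) = -1/4.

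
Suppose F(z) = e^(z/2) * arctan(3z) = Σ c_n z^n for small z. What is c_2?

Write out both Maclaurin series and multiply, keeping only the needed powers.
F(0) = 0
F′(0) = 3
F′′(0) = 3
Dividing each by k! gives the coefficients c_0, ..., c_2.

3/2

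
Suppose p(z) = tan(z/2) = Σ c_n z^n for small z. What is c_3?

[z^0] = 0;  [z^1] = 1/2;  [z^2] = 0;  [z^3] = 1/24.
So c_3 = p′′′(0)/3! = 1/24.

1/24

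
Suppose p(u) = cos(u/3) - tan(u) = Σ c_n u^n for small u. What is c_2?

Expand each term separately and add.
So c_2 = p′′(0)/2! = -1/18.

-1/18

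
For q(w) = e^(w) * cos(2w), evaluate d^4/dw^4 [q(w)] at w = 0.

Take the Cauchy product of the two expansions.
The coefficient of w^4 in the expansion is -7/24, so q^(4)(0) = 4! * (-7/24) = -7.

-7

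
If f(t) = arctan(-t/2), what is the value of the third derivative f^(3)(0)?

1/4

The coefficient of t^3 in the expansion is 1/24, so f′′′(0) = 3! * (1/24) = 1/4.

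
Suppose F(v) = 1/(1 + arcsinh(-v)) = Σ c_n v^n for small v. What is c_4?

Let u equal the inner series; expand the outer function in u and truncate.
F(0) = 1
F′(0) = 1
F′′(0) = 2
F′′′(0) = 5
F^(4)(0) = 16

2/3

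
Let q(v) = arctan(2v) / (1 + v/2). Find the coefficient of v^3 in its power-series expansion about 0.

Expand each factor separately, then convolve coefficients.
[v^0] = 0;  [v^1] = 2;  [v^2] = -1;  [v^3] = -13/6.

-13/6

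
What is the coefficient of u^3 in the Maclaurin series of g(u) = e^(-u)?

[u^0] = 1;  [u^1] = -1;  [u^2] = 1/2;  [u^3] = -1/6.
So c_3 = g′′′(0)/3! = -1/6.

-1/6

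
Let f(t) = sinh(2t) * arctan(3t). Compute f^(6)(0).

Multiply the two series term by term and collect like powers.
From the series, [t^6] f = 86; multiply by 6! = 720 to get 61920.

61920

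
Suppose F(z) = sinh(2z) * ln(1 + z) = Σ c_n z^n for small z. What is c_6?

Write out both Maclaurin series and multiply, keeping only the needed powers.
[z^0] = 0;  [z^1] = 0;  [z^2] = 2;  [z^3] = -1;  [z^4] = 2;  [z^5] = -7/6;  [z^6] = 10/9.

10/9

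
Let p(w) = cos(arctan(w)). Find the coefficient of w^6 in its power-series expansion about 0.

Let u equal the inner series; expand the outer function in u and truncate.
[w^0] = 1;  [w^1] = 0;  [w^2] = -1/2;  [w^3] = 0;  [w^4] = 3/8;  [w^5] = 0;  [w^6] = -5/16.

-5/16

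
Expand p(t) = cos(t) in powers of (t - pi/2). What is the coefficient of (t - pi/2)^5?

Use the known series and substitute for the argument.
p(pi/2) = 0
p′(pi/2) = -1
p′′(pi/2) = 0
p′′′(pi/2) = 1
p^(4)(pi/2) = 0
p^(5)(pi/2) = -1
Dividing each by k! gives the coefficients c_0, ..., c_5.

-1/120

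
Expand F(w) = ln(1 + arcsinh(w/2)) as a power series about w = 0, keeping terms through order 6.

Substitute the inner expansion into the outer series and collect powers.
[w^0] = 0;  [w^1] = 1/2;  [w^2] = -1/8;  [w^3] = 1/48;  [w^4] = -1/192;  [w^5] = 13/3840;  [w^6] = -1/720.

-w^6/720 + 13*w^5/3840 - w^4/192 + w^3/48 - w^2/8 + w/2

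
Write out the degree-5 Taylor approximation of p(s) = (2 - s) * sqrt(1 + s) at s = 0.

3*s^5/32 - 9*s^4/64 + s^3/4 - 3*s^2/4 + 2

Distribute the polynomial across the series and collect like powers.
p(0) = 2
p′(0) = 0
p′′(0) = -3/2
p′′′(0) = 3/2
p^(4)(0) = -27/8
p^(5)(0) = 45/4
Dividing each by k! gives the coefficients c_0, ..., c_5.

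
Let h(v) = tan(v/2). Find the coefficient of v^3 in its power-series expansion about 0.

c_3 = h′′′(0)/3! = 1/24.

1/24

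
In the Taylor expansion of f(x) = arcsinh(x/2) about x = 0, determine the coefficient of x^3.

-1/48

f(0) = 0
f′(0) = 1/2
f′′(0) = 0
f′′′(0) = -1/8
So c_3 = f′′′(0)/3! = -1/48.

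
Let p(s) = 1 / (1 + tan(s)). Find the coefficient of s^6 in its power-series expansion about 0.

Expand as Σ (-1)^k u^k with u equal to the inner function's series.
[s^0] = 1;  [s^1] = -1;  [s^2] = 1;  [s^3] = -4/3;  [s^4] = 5/3;  [s^5] = -32/15;  [s^6] = 122/45.
So c_6 = p^(6)(0)/6! = 122/45.

122/45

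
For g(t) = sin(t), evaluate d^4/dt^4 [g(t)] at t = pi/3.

From the series, [(t - pi/3)^4] g = sqrt(3)/48; multiply by 4! = 24 to get sqrt(3)/2.

sqrt(3)/2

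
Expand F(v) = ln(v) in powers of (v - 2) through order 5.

[(v - 2)^0] = ln(2);  [(v - 2)^1] = 1/2;  [(v - 2)^2] = -1/8;  [(v - 2)^3] = 1/24;  [(v - 2)^4] = -1/64;  [(v - 2)^5] = 1/160.

(v - 2)^5/160 - (v - 2)^4/64 + (v - 2)^3/24 - (v - 2)^2/8 + (v - 2)/2 + ln(2)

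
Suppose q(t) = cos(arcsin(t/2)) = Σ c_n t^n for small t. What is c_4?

-1/128

Compose series: expand the inner function first, then feed it into the outer expansion.
q(0) = 1
q′(0) = 0
q′′(0) = -1/4
q′′′(0) = 0
q^(4)(0) = -3/16
So c_4 = q^(4)(0)/4! = -1/128.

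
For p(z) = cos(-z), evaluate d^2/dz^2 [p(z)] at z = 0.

-1

The coefficient of z^2 in the expansion is -1/2, so p′′(0) = 2! * (-1/2) = -1.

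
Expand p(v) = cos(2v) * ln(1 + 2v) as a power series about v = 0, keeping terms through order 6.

Expand each factor separately, then convolve coefficients.
[v^0] = 0;  [v^1] = 2;  [v^2] = -2;  [v^3] = -4/3;  [v^4] = 0;  [v^5] = 12/5;  [v^6] = -4.

-4*v^6 + 12*v^5/5 - 4*v^3/3 - 2*v^2 + 2*v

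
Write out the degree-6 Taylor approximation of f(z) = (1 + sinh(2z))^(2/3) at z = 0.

Plug the Maclaurin series of the inner function into that of the outer and collect terms.
f(0) = 1
f′(0) = 4/3
f′′(0) = -8/9
f′′′(0) = 208/27
f^(4)(0) = -2048/81
f^(5)(0) = 46144/243
f^(6)(0) = -1276928/729

-79808*z^6/32805 + 5768*z^5/3645 - 256*z^4/243 + 104*z^3/81 - 4*z^2/9 + 4*z/3 + 1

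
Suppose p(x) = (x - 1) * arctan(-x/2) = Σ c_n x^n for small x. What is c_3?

-1/24

Distribute the polynomial across the series and collect like powers.
p(0) = 0
p′(0) = 1/2
p′′(0) = -1
p′′′(0) = -1/4
So c_3 = p′′′(0)/3! = -1/24.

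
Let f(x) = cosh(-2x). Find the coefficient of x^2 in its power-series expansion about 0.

f(0) = 1
f′(0) = 0
f′′(0) = 4
Dividing each by k! gives the coefficients c_0, ..., c_2.

2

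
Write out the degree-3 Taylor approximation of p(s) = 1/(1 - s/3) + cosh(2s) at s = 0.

s^3/27 + 19*s^2/9 + s/3 + 2

Add the two expansions coefficient-wise.
p(0) = 2
p′(0) = 1/3
p′′(0) = 38/9
p′′′(0) = 2/9
The Taylor polynomial is Σ p^(k)(0)/k! · s^k.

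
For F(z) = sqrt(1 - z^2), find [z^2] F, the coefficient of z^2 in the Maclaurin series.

F(0) = 1
F′(0) = 0
F′′(0) = -1
Dividing each by k! gives the coefficients c_0, ..., c_2.

-1/2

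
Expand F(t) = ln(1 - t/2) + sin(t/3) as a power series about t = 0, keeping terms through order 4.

Expand each term separately and add.
F(0) = 0
F′(0) = -1/6
F′′(0) = -1/4
F′′′(0) = -31/108
F^(4)(0) = -3/8

-t^4/64 - 31*t^3/648 - t^2/8 - t/6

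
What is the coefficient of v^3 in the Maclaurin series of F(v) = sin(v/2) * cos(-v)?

-13/48

Multiply the two series term by term and collect like powers.
[v^0] = 0;  [v^1] = 1/2;  [v^2] = 0;  [v^3] = -13/48.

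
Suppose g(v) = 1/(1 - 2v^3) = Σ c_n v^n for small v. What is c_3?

2

Differentiate repeatedly and evaluate at the center.
g(0) = 1
g′(0) = 0
g′′(0) = 0
g′′′(0) = 12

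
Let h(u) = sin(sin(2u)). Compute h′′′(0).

Compose series: expand the inner function first, then feed it into the outer expansion.
The coefficient of u^3 in the expansion is -8/3, so h′′′(0) = 3! * (-8/3) = -16.

-16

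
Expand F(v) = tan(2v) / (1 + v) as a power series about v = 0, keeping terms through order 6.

Expand each factor separately, then convolve coefficients.
F(0) = 0
F′(0) = 2
F′′(0) = -4
F′′′(0) = 28
F^(4)(0) = -112
F^(5)(0) = 1072
F^(6)(0) = -6432
Then c_k = F^(k)(0)/k! gives each Taylor coefficient.

-134*v^6/15 + 134*v^5/15 - 14*v^4/3 + 14*v^3/3 - 2*v^2 + 2*v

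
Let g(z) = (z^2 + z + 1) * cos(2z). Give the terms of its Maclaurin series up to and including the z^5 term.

Shift and add copies of the series according to the polynomial's terms.
g(0) = 1
g′(0) = 1
g′′(0) = -2
g′′′(0) = -12
g^(4)(0) = -32
g^(5)(0) = 80

2*z^5/3 - 4*z^4/3 - 2*z^3 - z^2 + z + 1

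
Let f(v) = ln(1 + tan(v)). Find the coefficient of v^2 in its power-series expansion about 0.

-1/2

Substitute the inner expansion into the outer series and collect powers.
f(0) = 0
f′(0) = 1
f′′(0) = -1
Then c_k = f^(k)(0)/k! gives each Taylor coefficient.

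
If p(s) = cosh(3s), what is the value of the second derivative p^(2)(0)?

9

The coefficient of s^2 in the expansion is 9/2, so p′′(0) = 2! * (9/2) = 9.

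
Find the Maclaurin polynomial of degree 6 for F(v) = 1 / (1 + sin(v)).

Use the geometric series for the reciprocal, then substitute.

17*v^6/45 - 61*v^5/120 + 2*v^4/3 - 5*v^3/6 + v^2 - v + 1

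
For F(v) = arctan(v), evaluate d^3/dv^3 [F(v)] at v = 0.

Differentiate repeatedly and evaluate at the center.
The coefficient of v^3 in the expansion is -1/3, so F′′′(0) = 3! * (-1/3) = -2.

-2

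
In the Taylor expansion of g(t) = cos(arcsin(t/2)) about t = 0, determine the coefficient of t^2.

-1/8

Let u equal the inner series; expand the outer function in u and truncate.
[t^0] = 1;  [t^1] = 0;  [t^2] = -1/8.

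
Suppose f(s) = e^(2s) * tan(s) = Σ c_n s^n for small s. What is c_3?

7/3

Expand each factor separately, then convolve coefficients.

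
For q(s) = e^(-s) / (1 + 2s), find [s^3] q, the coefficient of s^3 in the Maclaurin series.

Expand each factor separately, then convolve coefficients.
q(0) = 1
q′(0) = -3
q′′(0) = 13
q′′′(0) = -79

-79/6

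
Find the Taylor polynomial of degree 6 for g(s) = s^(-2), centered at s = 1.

7*(s - 1)^6 - 6*(s - 1)^5 + 5*(s - 1)^4 - 4*(s - 1)^3 + 3*(s - 1)^2 - 2*(s - 1) + 1

[(s - 1)^0] = 1;  [(s - 1)^1] = -2;  [(s - 1)^2] = 3;  [(s - 1)^3] = -4;  [(s - 1)^4] = 5;  [(s - 1)^5] = -6;  [(s - 1)^6] = 7.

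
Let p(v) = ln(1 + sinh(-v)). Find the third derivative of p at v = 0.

Plug the Maclaurin series of the inner function into that of the outer and collect terms.
The coefficient of v^3 in the expansion is -1/2, so p′′′(0) = 3! * (-1/2) = -3.

-3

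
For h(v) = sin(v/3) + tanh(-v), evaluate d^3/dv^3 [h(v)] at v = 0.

53/27

Add the two expansions coefficient-wise.
From the series, [v^3] h = 53/162; multiply by 3! = 6 to get 53/27.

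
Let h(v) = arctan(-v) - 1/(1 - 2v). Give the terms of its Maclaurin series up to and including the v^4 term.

Add the two expansions coefficient-wise.
[v^0] = -1;  [v^1] = -3;  [v^2] = -4;  [v^3] = -23/3;  [v^4] = -16.

-16*v^4 - 23*v^3/3 - 4*v^2 - 3*v - 1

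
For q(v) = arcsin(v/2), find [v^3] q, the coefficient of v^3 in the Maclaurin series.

c_3 = q′′′(0)/3! = 1/48.

1/48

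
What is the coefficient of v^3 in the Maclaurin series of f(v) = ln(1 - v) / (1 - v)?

-11/6

Expand 1/(denominator) as a geometric series and multiply by the numerator's series.
[v^0] = 0;  [v^1] = -1;  [v^2] = -3/2;  [v^3] = -11/6.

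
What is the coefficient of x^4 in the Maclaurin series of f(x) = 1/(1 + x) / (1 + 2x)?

Expand each factor separately, then convolve coefficients.
So c_4 = f^(4)(0)/4! = 31.

31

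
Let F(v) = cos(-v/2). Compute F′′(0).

-1/4

The coefficient of v^2 in the expansion is -1/8, so F′′(0) = 2! * (-1/8) = -1/4.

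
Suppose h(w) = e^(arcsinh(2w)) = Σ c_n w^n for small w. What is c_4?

-2

Compose series: expand the inner function first, then feed it into the outer expansion.
h(0) = 1
h′(0) = 2
h′′(0) = 4
h′′′(0) = 0
h^(4)(0) = -48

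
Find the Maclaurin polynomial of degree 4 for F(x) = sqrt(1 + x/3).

F(0) = 1
F′(0) = 1/6
F′′(0) = -1/36
F′′′(0) = 1/72
F^(4)(0) = -5/432
Dividing each by k! gives the coefficients c_0, ..., c_4.

-5*x^4/10368 + x^3/432 - x^2/72 + x/6 + 1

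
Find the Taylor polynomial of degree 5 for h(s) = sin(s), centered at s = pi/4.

sqrt(2)*(s - pi/4)^5/240 + sqrt(2)*(s - pi/4)^4/48 - sqrt(2)*(s - pi/4)^3/12 - sqrt(2)*(s - pi/4)^2/4 + sqrt(2)*(s - pi/4)/2 + sqrt(2)/2

h(pi/4) = sqrt(2)/2
h′(pi/4) = sqrt(2)/2
h′′(pi/4) = -sqrt(2)/2
h′′′(pi/4) = -sqrt(2)/2
h^(4)(pi/4) = sqrt(2)/2
h^(5)(pi/4) = sqrt(2)/2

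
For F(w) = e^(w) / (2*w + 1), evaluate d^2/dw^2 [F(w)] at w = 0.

5

Use 1/(1 - r) = Σ r^k on the denominator, then take the Cauchy product.
The coefficient of w^2 in the expansion is 5/2, so F′′(0) = 2! * (5/2) = 5.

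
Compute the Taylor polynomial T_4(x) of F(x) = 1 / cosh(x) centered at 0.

Divide the numerator series by the denominator series (power-series long division).

5*x^4/24 - x^2/2 + 1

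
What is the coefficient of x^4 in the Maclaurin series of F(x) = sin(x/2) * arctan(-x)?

Take the Cauchy product of the two expansions.
[x^0] = 0;  [x^1] = 0;  [x^2] = -1/2;  [x^3] = 0;  [x^4] = 3/16.

3/16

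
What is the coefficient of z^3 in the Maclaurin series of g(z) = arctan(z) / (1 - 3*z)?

Use 1/(1 - r) = Σ r^k on the denominator, then take the Cauchy product.
g(0) = 0
g′(0) = 1
g′′(0) = 6
g′′′(0) = 52
So c_3 = g′′′(0)/3! = 26/3.

26/3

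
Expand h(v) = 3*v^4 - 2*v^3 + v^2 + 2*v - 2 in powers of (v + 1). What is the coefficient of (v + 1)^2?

25

[(v + 1)^0] = 2;  [(v + 1)^1] = -18;  [(v + 1)^2] = 25.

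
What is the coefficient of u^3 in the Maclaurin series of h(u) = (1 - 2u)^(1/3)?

h(0) = 1
h′(0) = -2/3
h′′(0) = -8/9
h′′′(0) = -80/27
So c_3 = h′′′(0)/3! = -40/81.

-40/81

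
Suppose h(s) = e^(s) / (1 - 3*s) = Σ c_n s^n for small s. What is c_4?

2713/24

Expand 1/(denominator) as a geometric series and multiply by the numerator's series.
h(0) = 1
h′(0) = 4
h′′(0) = 25
h′′′(0) = 226
h^(4)(0) = 2713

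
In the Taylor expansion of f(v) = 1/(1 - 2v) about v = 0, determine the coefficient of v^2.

Use the known series and substitute for the argument.
So c_2 = f′′(0)/2! = 4.

4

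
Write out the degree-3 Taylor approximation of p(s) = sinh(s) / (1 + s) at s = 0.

Expand each factor separately, then convolve coefficients.

7*s^3/6 - s^2 + s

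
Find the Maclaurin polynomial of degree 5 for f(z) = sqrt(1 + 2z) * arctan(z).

Write out both Maclaurin series and multiply, keeping only the needed powers.

-31*z^5/120 + z^4/6 - 5*z^3/6 + z^2 + z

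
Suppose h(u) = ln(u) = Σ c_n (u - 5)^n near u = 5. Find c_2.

h(5) = ln(5)
h′(5) = 1/5
h′′(5) = -1/25
Dividing each by k! gives the coefficients c_0, ..., c_2.

-1/50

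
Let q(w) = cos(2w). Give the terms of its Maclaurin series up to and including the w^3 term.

1 - 2*w^2

Differentiate repeatedly and evaluate at the center.
q(0) = 1
q′(0) = 0
q′′(0) = -4
q′′′(0) = 0
Then c_k = q^(k)(0)/k! gives each Taylor coefficient.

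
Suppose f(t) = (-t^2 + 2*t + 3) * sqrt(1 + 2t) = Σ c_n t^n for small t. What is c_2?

-1/2

Shift and add copies of the series according to the polynomial's terms.
f(0) = 3
f′(0) = 5
f′′(0) = -1
Dividing each by k! gives the coefficients c_0, ..., c_2.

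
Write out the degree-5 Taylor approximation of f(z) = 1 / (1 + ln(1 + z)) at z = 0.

Write 1/(1+u) = 1 - u + u^2 - u^3 + ... and substitute the series for u.
f(0) = 1
f′(0) = -1
f′′(0) = 3
f′′′(0) = -14
f^(4)(0) = 88
f^(5)(0) = -694
Dividing each by k! gives the coefficients c_0, ..., c_5.

-347*z^5/60 + 11*z^4/3 - 7*z^3/3 + 3*z^2/2 - z + 1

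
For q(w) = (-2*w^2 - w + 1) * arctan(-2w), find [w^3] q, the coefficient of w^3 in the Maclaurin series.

Multiply each power in the prefactor through the base expansion.
q(0) = 0
q′(0) = -2
q′′(0) = 4
q′′′(0) = 40

20/3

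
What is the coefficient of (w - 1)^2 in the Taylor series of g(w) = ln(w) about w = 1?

g(1) = 0
g′(1) = 1
g′′(1) = -1
So c_2 = g′′(1)/2! = -1/2.

-1/2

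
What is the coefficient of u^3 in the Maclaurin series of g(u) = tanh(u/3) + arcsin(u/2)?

Combine the two series term by term.
g(0) = 0
g′(0) = 5/6
g′′(0) = 0
g′′′(0) = 11/216
So c_3 = g′′′(0)/3! = 11/1296.

11/1296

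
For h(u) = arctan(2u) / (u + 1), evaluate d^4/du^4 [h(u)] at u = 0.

16

Expand 1/(denominator) as a geometric series and multiply by the numerator's series.
The coefficient of u^4 in the expansion is 2/3, so h^(4)(0) = 4! * (2/3) = 16.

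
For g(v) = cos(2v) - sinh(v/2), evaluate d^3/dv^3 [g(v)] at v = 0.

Combine the two series term by term.
The coefficient of v^3 in the expansion is -1/48, so g′′′(0) = 3! * (-1/48) = -1/8.

-1/8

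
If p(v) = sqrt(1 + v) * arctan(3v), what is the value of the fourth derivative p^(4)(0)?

-207/2

Write out both Maclaurin series and multiply, keeping only the needed powers.
The coefficient of v^4 in the expansion is -69/16, so p^(4)(0) = 4! * (-69/16) = -207/2.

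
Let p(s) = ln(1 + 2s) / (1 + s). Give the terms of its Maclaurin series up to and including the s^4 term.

-32*s^4/3 + 20*s^3/3 - 4*s^2 + 2*s

Expand each factor separately, then convolve coefficients.
p(0) = 0
p′(0) = 2
p′′(0) = -8
p′′′(0) = 40
p^(4)(0) = -256
The Taylor polynomial is Σ p^(k)(0)/k! · s^k.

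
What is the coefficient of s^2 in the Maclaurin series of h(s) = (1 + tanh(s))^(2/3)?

-1/9

Let u equal the inner series; expand the outer function in u and truncate.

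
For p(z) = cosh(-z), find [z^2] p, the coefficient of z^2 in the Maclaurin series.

1/2

[z^0] = 1;  [z^1] = 0;  [z^2] = 1/2.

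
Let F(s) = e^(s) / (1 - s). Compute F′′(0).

5

Expand 1/(denominator) as a geometric series and multiply by the numerator's series.
The coefficient of s^2 in the expansion is 5/2, so F′′(0) = 2! * (5/2) = 5.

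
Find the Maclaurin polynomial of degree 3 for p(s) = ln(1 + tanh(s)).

Substitute the inner expansion into the outer series and collect powers.
[s^0] = 0;  [s^1] = 1;  [s^2] = -1/2;  [s^3] = 0.

-s^2/2 + s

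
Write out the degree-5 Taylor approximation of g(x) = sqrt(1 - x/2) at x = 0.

-7*x^5/8192 - 5*x^4/2048 - x^3/128 - x^2/32 - x/4 + 1

Use the known series and substitute for the argument.
[x^0] = 1;  [x^1] = -1/4;  [x^2] = -1/32;  [x^3] = -1/128;  [x^4] = -5/2048;  [x^5] = -7/8192.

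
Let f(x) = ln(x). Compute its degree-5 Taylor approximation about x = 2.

(x - 2)^5/160 - (x - 2)^4/64 + (x - 2)^3/24 - (x - 2)^2/8 + (x - 2)/2 + ln(2)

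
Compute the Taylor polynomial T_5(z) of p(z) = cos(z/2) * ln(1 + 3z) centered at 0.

30389*z^5/640 - 315*z^4/16 + 69*z^3/8 - 9*z^2/2 + 3*z

Take the Cauchy product of the two expansions.
p(0) = 0
p′(0) = 3
p′′(0) = -9
p′′′(0) = 207/4
p^(4)(0) = -945/2
p^(5)(0) = 91167/16
Then c_k = p^(k)(0)/k! gives each Taylor coefficient.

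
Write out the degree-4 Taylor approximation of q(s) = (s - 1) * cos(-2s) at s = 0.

Distribute the polynomial across the series and collect like powers.
q(0) = -1
q′(0) = 1
q′′(0) = 4
q′′′(0) = -12
q^(4)(0) = -16
The Taylor polynomial is Σ q^(k)(0)/k! · s^k.

-2*s^4/3 - 2*s^3 + 2*s^2 + s - 1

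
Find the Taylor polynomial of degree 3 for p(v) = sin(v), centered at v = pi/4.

Differentiate repeatedly and evaluate at the center.
p(pi/4) = sqrt(2)/2
p′(pi/4) = sqrt(2)/2
p′′(pi/4) = -sqrt(2)/2
p′′′(pi/4) = -sqrt(2)/2

-sqrt(2)*(v - pi/4)^3/12 - sqrt(2)*(v - pi/4)^2/4 + sqrt(2)*(v - pi/4)/2 + sqrt(2)/2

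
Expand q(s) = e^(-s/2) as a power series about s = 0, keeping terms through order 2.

s^2/8 - s/2 + 1

Apply the Taylor formula c_k = f^(k)(a)/k!.
q(0) = 1
q′(0) = -1/2
q′′(0) = 1/4
Dividing each by k! gives the coefficients c_0, ..., c_2.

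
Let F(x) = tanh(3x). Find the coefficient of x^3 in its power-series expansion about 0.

-9

Compute the successive derivatives at the expansion point and divide by k!.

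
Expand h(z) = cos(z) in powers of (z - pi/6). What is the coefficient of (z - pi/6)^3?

1/12

c_3 = h′′′(pi/6)/3! = 1/12.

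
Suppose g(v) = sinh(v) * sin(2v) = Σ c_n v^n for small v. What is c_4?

-1

Take the Cauchy product of the two expansions.
So c_4 = g^(4)(0)/4! = -1.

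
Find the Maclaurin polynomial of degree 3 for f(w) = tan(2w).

Use the known series and substitute for the argument.
[w^0] = 0;  [w^1] = 2;  [w^2] = 0;  [w^3] = 8/3.

8*w^3/3 + 2*w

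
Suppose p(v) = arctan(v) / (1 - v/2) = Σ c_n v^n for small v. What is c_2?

Multiply the two series term by term and collect like powers.
p(0) = 0
p′(0) = 1
p′′(0) = 1
Then c_k = p^(k)(0)/k! gives each Taylor coefficient.

1/2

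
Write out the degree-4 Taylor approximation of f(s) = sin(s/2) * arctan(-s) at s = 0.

Take the Cauchy product of the two expansions.
f(0) = 0
f′(0) = 0
f′′(0) = -1
f′′′(0) = 0
f^(4)(0) = 9/2
The Taylor polynomial is Σ f^(k)(0)/k! · s^k.

3*s^4/16 - s^2/2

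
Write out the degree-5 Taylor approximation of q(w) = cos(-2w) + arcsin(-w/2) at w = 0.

-3*w^5/1280 + 2*w^4/3 - w^3/48 - 2*w^2 - w/2 + 1

Add the two expansions coefficient-wise.
[w^0] = 1;  [w^1] = -1/2;  [w^2] = -2;  [w^3] = -1/48;  [w^4] = 2/3;  [w^5] = -3/1280.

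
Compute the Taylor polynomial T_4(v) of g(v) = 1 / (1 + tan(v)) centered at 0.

Use the geometric series for the reciprocal, then substitute.
g(0) = 1
g′(0) = -1
g′′(0) = 2
g′′′(0) = -8
g^(4)(0) = 40
Dividing each by k! gives the coefficients c_0, ..., c_4.

5*v^4/3 - 4*v^3/3 + v^2 - v + 1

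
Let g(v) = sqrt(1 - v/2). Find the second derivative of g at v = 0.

From the series, [v^2] g = -1/32; multiply by 2! = 2 to get -1/16.

-1/16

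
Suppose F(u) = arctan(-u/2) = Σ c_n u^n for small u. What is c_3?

c_3 = F′′′(0)/3! = 1/24.

1/24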